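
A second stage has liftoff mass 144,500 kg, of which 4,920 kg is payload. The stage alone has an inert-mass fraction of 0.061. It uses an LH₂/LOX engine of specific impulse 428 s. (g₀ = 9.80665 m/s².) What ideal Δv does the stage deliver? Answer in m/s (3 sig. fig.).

Δv ≈ 9970 m/s

Stage wet mass = m₀ − payload = 144,500 − 4,920 = 139,580 kg.
Stage dry mass = ε × stage wet mass = 0.061 × 139,580 = 8,514.38 kg.
Burnout mass m_f = stage dry + payload = 8,514.38 + 4,920 = 13,434.38 kg.
v_e = Isp · g₀ = 428 × 9.80665 = 4197.2 m/s.
Using Δv = v_e ln(m₀/m_f): Δv = v_e · ln(144,500/13,434.38) = 4197.2 × ln(10.76) = 4197.2 × 2.3755 ≈ 9970 m/s.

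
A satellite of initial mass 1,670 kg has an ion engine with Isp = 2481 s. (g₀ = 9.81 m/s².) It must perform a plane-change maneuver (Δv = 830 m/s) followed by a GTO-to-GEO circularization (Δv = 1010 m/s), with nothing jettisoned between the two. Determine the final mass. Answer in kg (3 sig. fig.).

final mass ≈ 1550 kg

v_e = Isp · g₀ = 2481 × 9.81 = 24338.6 m/s.
After the first burn: m = 1670 × exp(−830/24338.6) = 1670 × 0.96647 = 1,614 kg.
After the second burn: m = 1,614 × exp(−1010/24338.6) = 1,614 × 0.95935 = 1,548.39 kg.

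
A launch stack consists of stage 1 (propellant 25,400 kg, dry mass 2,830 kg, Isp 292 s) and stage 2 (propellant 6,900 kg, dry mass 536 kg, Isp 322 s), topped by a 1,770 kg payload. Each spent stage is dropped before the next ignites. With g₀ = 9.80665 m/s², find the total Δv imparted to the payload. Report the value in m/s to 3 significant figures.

Ignition mass of stage 1 = 25,400+2,830 + 6,900+536 + 1,770 = 37,436 kg.
Stage 1: m₀ = 37,436 kg, m_f = 37,436 − 25,400 = 12,036 kg; Δv = 292×9.80665×ln(3.11) = 2863.5×1.1347 ≈ 3249 m/s.
Stage 2: m₀ = 9,206 kg, m_f = 9,206 − 6,900 = 2,306 kg; Δv = 322×9.80665×ln(3.992) = 3157.7×1.3843 ≈ 4371 m/s.
Total Δv = 3249 + 4371 = 7620 m/s.

Δv ≈ 7620 m/s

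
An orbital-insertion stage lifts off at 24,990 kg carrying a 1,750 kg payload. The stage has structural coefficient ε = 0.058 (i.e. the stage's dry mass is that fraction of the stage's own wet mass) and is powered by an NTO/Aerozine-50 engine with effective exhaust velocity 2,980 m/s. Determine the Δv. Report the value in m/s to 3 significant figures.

Δv ≈ 6220 m/s

Stage wet mass = m₀ − payload = 24,990 − 1,750 = 23,240 kg.
Stage dry mass = ε × stage wet mass = 0.058 × 23,240 = 1,347.92 kg.
Burnout mass m_f = stage dry + payload = 1,347.92 + 1,750 = 3,097.92 kg.
Rocket equation: Δv = v_e · ln(24,990/3,097.92) = 2980.0 × ln(8.067) = 2980.0 × 2.0877 ≈ 6221 m/s.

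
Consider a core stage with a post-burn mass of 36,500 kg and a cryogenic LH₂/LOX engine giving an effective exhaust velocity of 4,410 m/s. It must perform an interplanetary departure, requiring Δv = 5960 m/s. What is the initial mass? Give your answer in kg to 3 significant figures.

By the Tsiolkovsky rocket equation, m₀/m_f = exp(Δv / v_e) = exp(5960 / 4410.0) = exp(1.3515) = 3.8631.
m₀ = m_f × 3.8631 = 36,500 × 3.8631 = 141,003 kg.

initial mass ≈ 141000 kg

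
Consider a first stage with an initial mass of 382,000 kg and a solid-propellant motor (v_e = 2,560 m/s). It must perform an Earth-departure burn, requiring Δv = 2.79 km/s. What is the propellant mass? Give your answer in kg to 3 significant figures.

m₀/m_f = exp(Δv / v_e) = exp(2790 / 2560.0) = exp(1.0898) = 2.9738.
m_f = 382,000 / 2.9738 = 128,455 kg, so propellant = m₀ − m_f = 382,000 − 128,455 = 253,545 kg.

propellant mass ≈ 254000 kg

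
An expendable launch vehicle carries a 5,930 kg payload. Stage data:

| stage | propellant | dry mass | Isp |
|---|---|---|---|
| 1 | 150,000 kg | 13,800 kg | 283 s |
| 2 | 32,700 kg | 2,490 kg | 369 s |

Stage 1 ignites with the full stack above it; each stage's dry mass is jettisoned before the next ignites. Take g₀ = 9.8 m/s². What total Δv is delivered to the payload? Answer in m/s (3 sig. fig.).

Ignition mass of stage 1 = 150,000+13,800 + 32,700+2,490 + 5,930 = 204,920 kg.
Stage 1: m₀ = 204,920 kg, m_f = 204,920 − 150,000 = 54,920 kg; Δv = 283×9.8×ln(3.731) = 2773.4×1.3167 ≈ 3652 m/s.
Stage 2: m₀ = 41,120 kg, m_f = 41,120 − 32,700 = 8,420 kg; Δv = 369×9.8×ln(4.884) = 3616.2×1.5859 ≈ 5735 m/s.
Total Δv = 3652 + 5735 = 9387 m/s.

Δv ≈ 9390 m/s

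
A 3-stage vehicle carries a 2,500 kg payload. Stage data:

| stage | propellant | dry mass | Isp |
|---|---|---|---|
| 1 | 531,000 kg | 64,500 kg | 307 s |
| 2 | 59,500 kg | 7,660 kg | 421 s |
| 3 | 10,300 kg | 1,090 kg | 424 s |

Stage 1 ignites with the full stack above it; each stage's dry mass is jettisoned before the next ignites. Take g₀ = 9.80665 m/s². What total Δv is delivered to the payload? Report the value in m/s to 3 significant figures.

Ignition mass of stage 1 = 531,000+64,500 + 59,500+7,660 + 10,300+1,090 + 2,500 = 676,550 kg.
Stage 1: m₀ = 676,550 kg, m_f = 676,550 − 531,000 = 145,550 kg; Δv = 307×9.80665×ln(4.648) = 3010.6×1.5365 ≈ 4626 m/s.
Stage 2: m₀ = 81,050 kg, m_f = 81,050 − 59,500 = 21,550 kg; Δv = 421×9.80665×ln(3.761) = 4128.6×1.3247 ≈ 5469 m/s.
Stage 3: m₀ = 13,890 kg, m_f = 13,890 − 10,300 = 3,590 kg; Δv = 424×9.80665×ln(3.869) = 4158.0×1.3530 ≈ 5626 m/s.
Total Δv = 4626 + 5469 + 5626 = 15721 m/s.

Δv ≈ 15700 m/s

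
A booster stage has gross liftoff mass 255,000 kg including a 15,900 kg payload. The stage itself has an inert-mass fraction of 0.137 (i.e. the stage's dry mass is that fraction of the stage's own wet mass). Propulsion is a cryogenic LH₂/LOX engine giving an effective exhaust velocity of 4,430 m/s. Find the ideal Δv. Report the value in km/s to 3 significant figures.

Stage wet mass = m₀ − payload = 255,000 − 15,900 = 239,100 kg.
Stage dry mass = ε × stage wet mass = 0.137 × 239,100 = 32,756.7 kg.
Burnout mass m_f = stage dry + payload = 32,756.7 + 15,900 = 48,656.7 kg.
From the ideal rocket equation, Δv = v_e · ln(255,000/48,656.7) = 4430.0 × ln(5.241) = 4430.0 × 1.6565 ≈ 7338 m/s.

Δv ≈ 7.34 km/s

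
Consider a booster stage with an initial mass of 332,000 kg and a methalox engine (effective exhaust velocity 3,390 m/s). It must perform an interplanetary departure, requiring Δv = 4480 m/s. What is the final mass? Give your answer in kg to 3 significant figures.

final mass ≈ 88600 kg

By the Tsiolkovsky rocket equation, m₀/m_f = exp(Δv / v_e) = exp(4480 / 3390.0) = exp(1.3215) = 3.7492.
m_f = m₀ / 3.7492 = 332,000 / 3.7492 = 88,552.2 kg.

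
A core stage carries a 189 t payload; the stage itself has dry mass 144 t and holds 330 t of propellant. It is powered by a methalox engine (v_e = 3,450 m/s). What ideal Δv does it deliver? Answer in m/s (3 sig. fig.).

m₀ = payload + dry + propellant = 189 + 144 + 330 = 663 t.
m_f = payload + dry = 189 + 144 = 333 t.
Rocket equation: Δv = v_e · ln(m₀/m_f) = 3450.0 × ln(1.991) = 3450.0 × 0.6886 ≈ 2375.8 m/s.

Δv ≈ 2380 m/s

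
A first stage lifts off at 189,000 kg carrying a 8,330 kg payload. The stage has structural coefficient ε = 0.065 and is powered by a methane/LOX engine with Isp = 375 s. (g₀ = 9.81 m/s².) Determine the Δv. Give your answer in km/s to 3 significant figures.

Stage wet mass = m₀ − payload = 189,000 − 8,330 = 180,670 kg.
Stage dry mass = ε × stage wet mass = 0.065 × 180,670 = 11,743.6 kg.
Burnout mass m_f = stage dry + payload = 11,743.6 + 8,330 = 20,073.6 kg.
v_e = Isp · g₀ = 375 × 9.81 = 3678.8 m/s.
Δv = v_e · ln(189,000/20,073.6) = 3678.8 × ln(9.415) = 3678.8 × 2.2423 ≈ 8249 m/s.

Δv ≈ 8.25 km/s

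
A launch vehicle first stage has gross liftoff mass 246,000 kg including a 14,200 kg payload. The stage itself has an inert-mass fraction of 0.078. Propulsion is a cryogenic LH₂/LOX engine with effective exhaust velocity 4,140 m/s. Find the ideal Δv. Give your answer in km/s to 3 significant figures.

Δv ≈ 8.41 km/s

Stage wet mass = m₀ − payload = 246,000 − 14,200 = 231,800 kg.
Stage dry mass = ε × stage wet mass = 0.078 × 231,800 = 18,080.4 kg.
Burnout mass m_f = stage dry + payload = 18,080.4 + 14,200 = 32,280.4 kg.
Rocket equation: Δv = v_e · ln(246,000/32,280.4) = 4140.0 × ln(7.621) = 4140.0 × 2.0309 ≈ 8408 m/s.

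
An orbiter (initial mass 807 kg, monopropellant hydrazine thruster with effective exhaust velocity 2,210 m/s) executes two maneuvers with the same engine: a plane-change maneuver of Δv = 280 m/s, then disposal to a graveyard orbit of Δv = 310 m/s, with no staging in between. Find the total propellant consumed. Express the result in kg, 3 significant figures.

After the first burn: m = 807 × exp(−280/2210.0) = 807 × 0.88100 = 710.967 kg.
After the second burn: m = 710.967 × exp(−310/2210.0) = 710.967 × 0.86912 = 617.916 kg.
Total propellant = m₀ − m_final = 807 − 617.916 = 189.084 kg.

total propellant consumed ≈ 189 kg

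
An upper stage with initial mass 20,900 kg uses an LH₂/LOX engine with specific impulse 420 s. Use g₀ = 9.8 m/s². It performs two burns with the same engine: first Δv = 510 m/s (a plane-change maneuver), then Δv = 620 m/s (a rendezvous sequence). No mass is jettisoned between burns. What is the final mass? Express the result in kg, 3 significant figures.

final mass ≈ 15900 kg

v_e = Isp · g₀ = 420 × 9.8 = 4116.0 m/s.
After the first burn: m = 20900 × exp(−510/4116.0) = 20900 × 0.88346 = 18,464.3 kg.
After the second burn: m = 18,464.3 × exp(−620/4116.0) = 18,464.3 × 0.86016 = 15,882.3 kg.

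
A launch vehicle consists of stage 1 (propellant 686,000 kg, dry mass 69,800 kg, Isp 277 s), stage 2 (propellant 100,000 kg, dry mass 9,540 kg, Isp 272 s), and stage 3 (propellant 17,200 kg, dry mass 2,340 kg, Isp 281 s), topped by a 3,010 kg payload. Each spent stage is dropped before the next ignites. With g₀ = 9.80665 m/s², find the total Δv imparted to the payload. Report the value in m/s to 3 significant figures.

Δv ≈ 11800 m/s

Ignition mass of stage 1 = 686,000+69,800 + 100,000+9,540 + 17,200+2,340 + 3,010 = 887,890 kg.
Stage 1: m₀ = 887,890 kg, m_f = 887,890 − 686,000 = 201,890 kg; Δv = 277×9.80665×ln(4.398) = 2716.4×1.4811 ≈ 4023 m/s.
Stage 2: m₀ = 132,090 kg, m_f = 132,090 − 100,000 = 32,090 kg; Δv = 272×9.80665×ln(4.116) = 2667.4×1.4149 ≈ 3774 m/s.
Stage 3: m₀ = 22,550 kg, m_f = 22,550 − 17,200 = 5,350 kg; Δv = 281×9.80665×ln(4.215) = 2755.7×1.4386 ≈ 3964 m/s.
Total Δv = 4023 + 3774 + 3964 = 11761 m/s.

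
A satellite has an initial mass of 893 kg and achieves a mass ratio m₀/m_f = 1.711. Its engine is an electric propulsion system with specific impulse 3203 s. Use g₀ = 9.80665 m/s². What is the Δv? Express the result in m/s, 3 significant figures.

v_e = Isp · g₀ = 3203 × 9.80665 = 31410.7 m/s.
Using Δv = v_e ln(m₀/m_f): Δv = v_e · ln(1.711) = 31410.7 × 0.5371 ≈ 16870.0 m/s.

Δv ≈ 16900 m/s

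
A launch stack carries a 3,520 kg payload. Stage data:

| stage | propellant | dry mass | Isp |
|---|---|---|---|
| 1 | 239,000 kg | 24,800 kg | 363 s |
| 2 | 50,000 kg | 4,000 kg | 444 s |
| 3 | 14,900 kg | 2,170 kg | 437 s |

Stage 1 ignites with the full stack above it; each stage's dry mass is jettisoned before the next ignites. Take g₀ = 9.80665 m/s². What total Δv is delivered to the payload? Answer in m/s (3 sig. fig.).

Ignition mass of stage 1 = 239,000+24,800 + 50,000+4,000 + 14,900+2,170 + 3,520 = 338,390 kg.
Stage 1: m₀ = 338,390 kg, m_f = 338,390 − 239,000 = 99,390 kg; Δv = 363×9.80665×ln(3.405) = 3559.8×1.2251 ≈ 4361 m/s.
Stage 2: m₀ = 74,590 kg, m_f = 74,590 − 50,000 = 24,590 kg; Δv = 444×9.80665×ln(3.033) = 4354.2×1.1097 ≈ 4832 m/s.
Stage 3: m₀ = 20,590 kg, m_f = 20,590 − 14,900 = 5,690 kg; Δv = 437×9.80665×ln(3.619) = 4285.5×1.2861 ≈ 5512 m/s.
Total Δv = 4361 + 4832 + 5512 = 14705 m/s.

Δv ≈ 14700 m/s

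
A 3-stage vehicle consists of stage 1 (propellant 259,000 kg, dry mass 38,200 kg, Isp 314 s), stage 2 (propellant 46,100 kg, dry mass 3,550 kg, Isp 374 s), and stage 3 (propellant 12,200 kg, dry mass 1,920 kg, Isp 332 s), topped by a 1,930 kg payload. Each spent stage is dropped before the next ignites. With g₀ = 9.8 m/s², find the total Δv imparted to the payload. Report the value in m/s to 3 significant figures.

Ignition mass of stage 1 = 259,000+38,200 + 46,100+3,550 + 12,200+1,920 + 1,930 = 362,900 kg.
Stage 1: m₀ = 362,900 kg, m_f = 362,900 − 259,000 = 103,900 kg; Δv = 314×9.8×ln(3.493) = 3077.2×1.2507 ≈ 3849 m/s.
Stage 2: m₀ = 65,700 kg, m_f = 65,700 − 46,100 = 19,600 kg; Δv = 374×9.8×ln(3.352) = 3665.2×1.2096 ≈ 4433 m/s.
Stage 3: m₀ = 16,050 kg, m_f = 16,050 − 12,200 = 3,850 kg; Δv = 332×9.8×ln(4.169) = 3253.6×1.4276 ≈ 4645 m/s.
Total Δv = 3849 + 4433 + 4645 = 12927 m/s.

Δv ≈ 12900 m/s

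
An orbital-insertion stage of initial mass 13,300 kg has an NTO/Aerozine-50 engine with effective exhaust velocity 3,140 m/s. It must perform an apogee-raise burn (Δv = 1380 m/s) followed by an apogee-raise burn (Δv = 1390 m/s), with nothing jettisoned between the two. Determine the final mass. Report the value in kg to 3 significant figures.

After the first burn: m = 13300 × exp(−1380/3140.0) = 13300 × 0.64436 = 8,569.99 kg.
After the second burn: m = 8,569.99 × exp(−1390/3140.0) = 8,569.99 × 0.64232 = 5,504.68 kg.

final mass ≈ 5500 kg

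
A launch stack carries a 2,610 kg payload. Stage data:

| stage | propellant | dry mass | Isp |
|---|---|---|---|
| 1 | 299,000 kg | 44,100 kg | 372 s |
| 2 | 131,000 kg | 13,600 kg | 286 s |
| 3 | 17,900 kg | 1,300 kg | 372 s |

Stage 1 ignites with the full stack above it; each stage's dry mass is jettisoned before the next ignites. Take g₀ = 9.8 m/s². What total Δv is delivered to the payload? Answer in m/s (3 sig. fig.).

Δv ≈ 13800 m/s

Ignition mass of stage 1 = 299,000+44,100 + 131,000+13,600 + 17,900+1,300 + 2,610 = 509,510 kg.
Stage 1: m₀ = 509,510 kg, m_f = 509,510 − 299,000 = 210,510 kg; Δv = 372×9.8×ln(2.42) = 3645.6×0.8839 ≈ 3222 m/s.
Stage 2: m₀ = 166,410 kg, m_f = 166,410 − 131,000 = 35,410 kg; Δv = 286×9.8×ln(4.7) = 2802.8×1.5475 ≈ 4337 m/s.
Stage 3: m₀ = 21,810 kg, m_f = 21,810 − 17,900 = 3,910 kg; Δv = 372×9.8×ln(5.578) = 3645.6×1.7188 ≈ 6266 m/s.
Total Δv = 3222 + 4337 + 6266 = 13825 m/s.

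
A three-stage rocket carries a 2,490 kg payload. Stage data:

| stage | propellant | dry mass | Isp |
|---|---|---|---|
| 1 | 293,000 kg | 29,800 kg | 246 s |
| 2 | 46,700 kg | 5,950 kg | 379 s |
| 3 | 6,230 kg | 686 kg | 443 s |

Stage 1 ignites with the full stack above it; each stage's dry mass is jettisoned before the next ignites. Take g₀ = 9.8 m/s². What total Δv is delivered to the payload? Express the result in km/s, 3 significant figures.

Δv ≈ 13.4 km/s

Ignition mass of stage 1 = 293,000+29,800 + 46,700+5,950 + 6,230+686 + 2,490 = 384,856 kg.
Stage 1: m₀ = 384,856 kg, m_f = 384,856 − 293,000 = 91,856 kg; Δv = 246×9.8×ln(4.19) = 2410.8×1.4326 ≈ 3454 m/s.
Stage 2: m₀ = 62,056 kg, m_f = 62,056 − 46,700 = 15,356 kg; Δv = 379×9.8×ln(4.041) = 3714.2×1.3965 ≈ 5187 m/s.
Stage 3: m₀ = 9,406 kg, m_f = 9,406 − 6,230 = 3,176 kg; Δv = 443×9.8×ln(2.962) = 4341.4×1.0857 ≈ 4714 m/s.
Total Δv = 3454 + 5187 + 4714 = 13355 m/s.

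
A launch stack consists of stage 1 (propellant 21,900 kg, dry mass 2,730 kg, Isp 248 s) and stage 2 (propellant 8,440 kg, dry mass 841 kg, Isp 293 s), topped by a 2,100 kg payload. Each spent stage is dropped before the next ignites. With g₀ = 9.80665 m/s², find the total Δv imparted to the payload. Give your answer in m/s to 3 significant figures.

Δv ≈ 6170 m/s

Ignition mass of stage 1 = 21,900+2,730 + 8,440+841 + 2,100 = 36,011 kg.
Stage 1: m₀ = 36,011 kg, m_f = 36,011 − 21,900 = 14,111 kg; Δv = 248×9.80665×ln(2.552) = 2432.0×0.9369 ≈ 2279 m/s.
Stage 2: m₀ = 11,381 kg, m_f = 11,381 − 8,440 = 2,941 kg; Δv = 293×9.80665×ln(3.87) = 2873.3×1.3532 ≈ 3888 m/s.
Total Δv = 2279 + 3888 = 6167 m/s.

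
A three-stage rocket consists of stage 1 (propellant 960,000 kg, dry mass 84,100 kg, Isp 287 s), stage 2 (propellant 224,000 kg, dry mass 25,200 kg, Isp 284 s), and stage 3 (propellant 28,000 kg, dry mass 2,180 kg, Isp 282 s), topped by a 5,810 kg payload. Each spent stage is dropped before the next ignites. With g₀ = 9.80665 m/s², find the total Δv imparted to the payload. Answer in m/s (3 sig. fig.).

Ignition mass of stage 1 = 960,000+84,100 + 224,000+25,200 + 28,000+2,180 + 5,810 = 1,329,290 kg.
Stage 1: m₀ = 1,329,290 kg, m_f = 1,329,290 − 960,000 = 369,290 kg; Δv = 287×9.80665×ln(3.6) = 2814.5×1.2808 ≈ 3605 m/s.
Stage 2: m₀ = 285,190 kg, m_f = 285,190 − 224,000 = 61,190 kg; Δv = 284×9.80665×ln(4.661) = 2785.1×1.5392 ≈ 4287 m/s.
Stage 3: m₀ = 35,990 kg, m_f = 35,990 − 28,000 = 7,990 kg; Δv = 282×9.80665×ln(4.504) = 2765.5×1.5051 ≈ 4162 m/s.
Total Δv = 3605 + 4287 + 4162 = 12054 m/s.

Δv ≈ 12100 m/s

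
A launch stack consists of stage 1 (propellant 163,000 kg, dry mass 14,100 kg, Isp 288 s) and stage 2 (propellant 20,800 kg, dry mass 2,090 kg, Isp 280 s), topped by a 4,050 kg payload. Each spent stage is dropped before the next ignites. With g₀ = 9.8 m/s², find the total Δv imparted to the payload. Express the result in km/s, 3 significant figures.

Δv ≈ 8.58 km/s

Ignition mass of stage 1 = 163,000+14,100 + 20,800+2,090 + 4,050 = 204,040 kg.
Stage 1: m₀ = 204,040 kg, m_f = 204,040 − 163,000 = 41,040 kg; Δv = 288×9.8×ln(4.972) = 2822.4×1.6038 ≈ 4526 m/s.
Stage 2: m₀ = 26,940 kg, m_f = 26,940 − 20,800 = 6,140 kg; Δv = 280×9.8×ln(4.388) = 2744.0×1.4788 ≈ 4058 m/s.
Total Δv = 4526 + 4058 = 8584 m/s.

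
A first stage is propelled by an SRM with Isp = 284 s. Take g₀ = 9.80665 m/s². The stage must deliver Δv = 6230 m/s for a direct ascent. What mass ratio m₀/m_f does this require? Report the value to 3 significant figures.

mass ratio ≈ 9.36

v_e = Isp · g₀ = 284 × 9.80665 = 2785.1 m/s.
From the ideal rocket equation, m₀/m_f = exp(Δv / v_e) = exp(6230 / 2785.1) = exp(2.2369) = 9.3644.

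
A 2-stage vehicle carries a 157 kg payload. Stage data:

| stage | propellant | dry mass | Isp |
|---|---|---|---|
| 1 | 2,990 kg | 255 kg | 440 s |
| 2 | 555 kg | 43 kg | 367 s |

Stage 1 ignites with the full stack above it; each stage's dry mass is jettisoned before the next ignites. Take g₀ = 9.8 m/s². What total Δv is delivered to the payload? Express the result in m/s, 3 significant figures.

Δv ≈ 10700 m/s

Ignition mass of stage 1 = 2,990+255 + 555+43 + 157 = 4,000 kg.
Stage 1: m₀ = 4,000 kg, m_f = 4,000 − 2,990 = 1,010 kg; Δv = 440×9.8×ln(3.96) = 4312.0×1.3763 ≈ 5935 m/s.
Stage 2: m₀ = 755 kg, m_f = 755 − 555 = 200 kg; Δv = 367×9.8×ln(3.775) = 3596.6×1.3284 ≈ 4778 m/s.
Total Δv = 5935 + 4778 = 10713 m/s.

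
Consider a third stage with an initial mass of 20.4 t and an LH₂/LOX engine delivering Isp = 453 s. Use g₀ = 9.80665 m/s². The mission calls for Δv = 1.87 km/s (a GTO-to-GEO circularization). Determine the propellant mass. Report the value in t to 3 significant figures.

propellant mass ≈ 7.01 t

v_e = Isp · g₀ = 453 × 9.80665 = 4442.4 m/s.
Rocket equation: m₀/m_f = exp(Δv / v_e) = exp(1870 / 4442.4) = exp(0.4209) = 1.5234.
m_f = 20.4 / 1.5234 = 13.3911 t, so propellant = m₀ − m_f = 20.4 − 13.3911 = 7.0089 t.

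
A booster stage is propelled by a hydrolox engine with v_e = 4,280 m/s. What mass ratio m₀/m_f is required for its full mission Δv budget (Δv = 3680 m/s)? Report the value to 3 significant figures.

mass ratio ≈ 2.36

From the ideal rocket equation, m₀/m_f = exp(Δv / v_e) = exp(3680 / 4280.0) = exp(0.8598) = 2.3627.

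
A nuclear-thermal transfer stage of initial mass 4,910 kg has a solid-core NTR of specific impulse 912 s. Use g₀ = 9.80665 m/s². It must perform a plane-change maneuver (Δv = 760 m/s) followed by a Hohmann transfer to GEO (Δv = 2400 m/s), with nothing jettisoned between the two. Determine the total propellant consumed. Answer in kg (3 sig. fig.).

total propellant consumed ≈ 1460 kg

v_e = Isp · g₀ = 912 × 9.80665 = 8943.7 m/s.
After the first burn: m = 4910 × exp(−760/8943.7) = 4910 × 0.91853 = 4,509.98 kg.
After the second burn: m = 4,509.98 × exp(−2400/8943.7) = 4,509.98 × 0.76464 = 3,448.51 kg.
Total propellant = m₀ − m_final = 4910 − 3,448.51 = 1,461.49 kg.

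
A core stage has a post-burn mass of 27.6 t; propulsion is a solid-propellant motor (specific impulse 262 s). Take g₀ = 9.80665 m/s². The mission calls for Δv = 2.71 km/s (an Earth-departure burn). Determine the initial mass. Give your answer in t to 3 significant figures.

v_e = Isp · g₀ = 262 × 9.80665 = 2569.3 m/s.
From the ideal rocket equation, m₀/m_f = exp(Δv / v_e) = exp(2710 / 2569.3) = exp(1.0547) = 2.8712.
m₀ = m_f × 2.8712 = 27.6 × 2.8712 = 79.2451 t.

initial mass ≈ 79.2 t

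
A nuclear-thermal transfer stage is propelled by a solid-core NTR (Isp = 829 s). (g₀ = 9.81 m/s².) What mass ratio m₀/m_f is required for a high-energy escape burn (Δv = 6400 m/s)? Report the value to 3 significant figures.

mass ratio ≈ 2.20

v_e = Isp · g₀ = 829 × 9.81 = 8132.5 m/s.
From the ideal rocket equation, m₀/m_f = exp(Δv / v_e) = exp(6400 / 8132.5) = exp(0.7870) = 2.1967.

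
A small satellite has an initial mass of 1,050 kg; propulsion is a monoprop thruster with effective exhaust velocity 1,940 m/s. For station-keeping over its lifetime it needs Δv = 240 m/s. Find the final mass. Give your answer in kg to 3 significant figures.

From the ideal rocket equation, m₀/m_f = exp(Δv / v_e) = exp(240 / 1940.0) = exp(0.1237) = 1.1317.
m_f = m₀ / 1.1317 = 1,050 / 1.1317 = 927.808 kg.

final mass ≈ 928 kg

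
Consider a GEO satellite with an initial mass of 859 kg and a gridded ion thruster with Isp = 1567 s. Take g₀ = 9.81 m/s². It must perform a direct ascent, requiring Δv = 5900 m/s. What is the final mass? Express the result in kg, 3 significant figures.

v_e = Isp · g₀ = 1567 × 9.81 = 15372.3 m/s.
m₀/m_f = exp(Δv / v_e) = exp(5900 / 15372.3) = exp(0.3838) = 1.4679.
m_f = m₀ / 1.4679 = 859 / 1.4679 = 585.19 kg.

final mass ≈ 585 kg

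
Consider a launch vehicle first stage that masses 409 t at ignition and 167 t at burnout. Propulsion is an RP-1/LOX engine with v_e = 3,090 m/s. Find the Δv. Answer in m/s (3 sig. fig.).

Δv ≈ 2770 m/s

Δv = v_e · ln(m₀/m_f) = 3090.0 × ln(2.449) = 3090.0 × 0.8957 ≈ 2767.8 m/s.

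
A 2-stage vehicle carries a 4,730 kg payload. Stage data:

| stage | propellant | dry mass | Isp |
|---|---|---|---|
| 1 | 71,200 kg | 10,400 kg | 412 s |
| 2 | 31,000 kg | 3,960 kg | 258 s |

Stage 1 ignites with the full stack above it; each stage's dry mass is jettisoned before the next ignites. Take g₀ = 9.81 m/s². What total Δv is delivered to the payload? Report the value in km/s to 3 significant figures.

Δv ≈ 7.42 km/s

Ignition mass of stage 1 = 71,200+10,400 + 31,000+3,960 + 4,730 = 121,290 kg.
Stage 1: m₀ = 121,290 kg, m_f = 121,290 − 71,200 = 50,090 kg; Δv = 412×9.81×ln(2.421) = 4041.7×0.8844 ≈ 3574 m/s.
Stage 2: m₀ = 39,690 kg, m_f = 39,690 − 31,000 = 8,690 kg; Δv = 258×9.81×ln(4.567) = 2531.0×1.5189 ≈ 3844 m/s.
Total Δv = 3574 + 3844 = 7418 m/s.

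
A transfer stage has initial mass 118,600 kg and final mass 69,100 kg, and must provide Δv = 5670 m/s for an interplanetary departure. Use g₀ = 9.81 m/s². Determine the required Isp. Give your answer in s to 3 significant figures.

ln(m₀/m_f) = ln(118600/69100) = ln(1.716) = 0.5402.
Rocket equation: v_e = Δv / ln(m₀/m_f) = 5670 / 0.5402 = 10496.1 m/s.
Isp = v_e / g₀ = 10496.1 / 9.81 = 1069.9 s.

Isp ≈ 1070 s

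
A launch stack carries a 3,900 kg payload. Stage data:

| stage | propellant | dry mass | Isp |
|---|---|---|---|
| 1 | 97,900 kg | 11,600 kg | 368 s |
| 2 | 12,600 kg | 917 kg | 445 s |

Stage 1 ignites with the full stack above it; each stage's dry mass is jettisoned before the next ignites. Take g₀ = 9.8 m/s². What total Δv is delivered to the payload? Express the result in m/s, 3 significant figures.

Δv ≈ 10900 m/s

Ignition mass of stage 1 = 97,900+11,600 + 12,600+917 + 3,900 = 126,917 kg.
Stage 1: m₀ = 126,917 kg, m_f = 126,917 − 97,900 = 29,017 kg; Δv = 368×9.8×ln(4.374) = 3606.4×1.4757 ≈ 5322 m/s.
Stage 2: m₀ = 17,417 kg, m_f = 17,417 − 12,600 = 4,817 kg; Δv = 445×9.8×ln(3.616) = 4361.0×1.2853 ≈ 5605 m/s.
Total Δv = 5322 + 5605 = 10927 m/s.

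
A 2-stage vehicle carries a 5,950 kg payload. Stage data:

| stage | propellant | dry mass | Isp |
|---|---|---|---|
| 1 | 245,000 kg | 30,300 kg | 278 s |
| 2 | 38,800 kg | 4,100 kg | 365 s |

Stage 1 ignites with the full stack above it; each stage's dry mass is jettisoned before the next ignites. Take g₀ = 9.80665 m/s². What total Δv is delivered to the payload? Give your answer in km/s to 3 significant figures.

Ignition mass of stage 1 = 245,000+30,300 + 38,800+4,100 + 5,950 = 324,150 kg.
Stage 1: m₀ = 324,150 kg, m_f = 324,150 − 245,000 = 79,150 kg; Δv = 278×9.80665×ln(4.095) = 2726.2×1.4099 ≈ 3844 m/s.
Stage 2: m₀ = 48,850 kg, m_f = 48,850 − 38,800 = 10,050 kg; Δv = 365×9.80665×ln(4.861) = 3579.4×1.5812 ≈ 5660 m/s.
Total Δv = 3844 + 5660 = 9504 m/s.

Δv ≈ 9.50 km/s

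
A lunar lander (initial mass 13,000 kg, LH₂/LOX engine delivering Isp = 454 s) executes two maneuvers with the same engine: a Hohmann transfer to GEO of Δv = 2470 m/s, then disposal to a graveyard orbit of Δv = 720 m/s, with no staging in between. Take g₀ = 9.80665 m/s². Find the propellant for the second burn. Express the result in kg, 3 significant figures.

propellant for the second burn ≈ 1110 kg

v_e = Isp · g₀ = 454 × 9.80665 = 4452.2 m/s.
After the first burn: m = 13000 × exp(−2470/4452.2) = 13000 × 0.57420 = 7,464.6 kg.
After the second burn: m = 7,464.6 × exp(−720/4452.2) = 7,464.6 × 0.85068 = 6,349.99 kg.
Second-burn propellant = 7,464.6 − 6,349.99 = 1,114.61 kg.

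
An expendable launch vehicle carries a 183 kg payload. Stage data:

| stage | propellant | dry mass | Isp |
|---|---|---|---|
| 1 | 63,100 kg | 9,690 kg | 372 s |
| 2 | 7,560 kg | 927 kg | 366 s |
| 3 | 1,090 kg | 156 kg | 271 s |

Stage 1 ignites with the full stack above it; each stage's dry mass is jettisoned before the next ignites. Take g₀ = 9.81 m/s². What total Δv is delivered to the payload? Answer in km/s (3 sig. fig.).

Δv ≈ 14.2 km/s

Ignition mass of stage 1 = 63,100+9,690 + 7,560+927 + 1,090+156 + 183 = 82,706 kg.
Stage 1: m₀ = 82,706 kg, m_f = 82,706 − 63,100 = 19,606 kg; Δv = 372×9.81×ln(4.218) = 3649.3×1.4395 ≈ 5253 m/s.
Stage 2: m₀ = 9,916 kg, m_f = 9,916 − 7,560 = 2,356 kg; Δv = 366×9.81×ln(4.209) = 3590.5×1.4372 ≈ 5160 m/s.
Stage 3: m₀ = 1,429 kg, m_f = 1,429 − 1,090 = 339 kg; Δv = 271×9.81×ln(4.215) = 2658.5×1.4387 ≈ 3825 m/s.
Total Δv = 5253 + 5160 + 3825 = 14238 m/s.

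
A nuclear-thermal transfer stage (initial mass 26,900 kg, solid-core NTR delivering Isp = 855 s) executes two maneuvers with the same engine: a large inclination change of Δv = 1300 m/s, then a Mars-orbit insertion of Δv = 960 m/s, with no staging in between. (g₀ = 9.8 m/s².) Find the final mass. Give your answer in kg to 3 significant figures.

final mass ≈ 20500 kg

v_e = Isp · g₀ = 855 × 9.8 = 8379.0 m/s.
After the first burn: m = 26900 × exp(−1300/8379.0) = 26900 × 0.85629 = 23,034.2 kg.
After the second burn: m = 23,034.2 × exp(−960/8379.0) = 23,034.2 × 0.89175 = 20,540.7 kg.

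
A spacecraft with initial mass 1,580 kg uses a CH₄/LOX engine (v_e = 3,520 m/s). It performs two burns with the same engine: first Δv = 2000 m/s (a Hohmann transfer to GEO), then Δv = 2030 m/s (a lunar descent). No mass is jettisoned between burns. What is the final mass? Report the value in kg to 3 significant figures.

final mass ≈ 503 kg

After the first burn: m = 1580 × exp(−2000/3520.0) = 1580 × 0.56655 = 895.149 kg.
After the second burn: m = 895.149 × exp(−2030/3520.0) = 895.149 × 0.56175 = 502.85 kg.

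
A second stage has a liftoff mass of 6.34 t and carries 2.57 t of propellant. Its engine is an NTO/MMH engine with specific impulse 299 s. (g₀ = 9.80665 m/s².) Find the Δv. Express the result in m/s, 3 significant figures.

Δv ≈ 1520 m/s

v_e = Isp · g₀ = 299 × 9.80665 = 2932.2 m/s.
m_f = m₀ − m_prop = 6.34 − 2.57 = 3.77 t.
Using Δv = v_e ln(m₀/m_f): Δv = v_e · ln(m₀/m_f) = 2932.2 × ln(1.682) = 2932.2 × 0.5198 ≈ 1524.2 m/s.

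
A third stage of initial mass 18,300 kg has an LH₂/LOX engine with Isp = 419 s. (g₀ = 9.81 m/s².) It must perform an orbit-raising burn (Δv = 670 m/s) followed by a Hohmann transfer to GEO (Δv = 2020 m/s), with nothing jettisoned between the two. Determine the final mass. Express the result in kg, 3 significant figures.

v_e = Isp · g₀ = 419 × 9.81 = 4110.4 m/s.
After the first burn: m = 18300 × exp(−670/4110.4) = 18300 × 0.84959 = 15,547.5 kg.
After the second burn: m = 15,547.5 × exp(−2020/4110.4) = 15,547.5 × 0.61175 = 9,511.18 kg.

final mass ≈ 9510 kg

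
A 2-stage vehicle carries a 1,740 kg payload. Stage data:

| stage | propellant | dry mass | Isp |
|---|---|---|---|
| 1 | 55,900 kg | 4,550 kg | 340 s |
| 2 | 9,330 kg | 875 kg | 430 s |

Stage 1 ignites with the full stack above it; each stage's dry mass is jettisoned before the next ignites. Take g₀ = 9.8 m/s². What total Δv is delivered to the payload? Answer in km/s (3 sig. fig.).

Δv ≈ 11.3 km/s

Ignition mass of stage 1 = 55,900+4,550 + 9,330+875 + 1,740 = 72,395 kg.
Stage 1: m₀ = 72,395 kg, m_f = 72,395 − 55,900 = 16,495 kg; Δv = 340×9.8×ln(4.389) = 3332.0×1.4791 ≈ 4928 m/s.
Stage 2: m₀ = 11,945 kg, m_f = 11,945 − 9,330 = 2,615 kg; Δv = 430×9.8×ln(4.568) = 4214.0×1.5190 ≈ 6401 m/s.
Total Δv = 4928 + 6401 = 11329 m/s.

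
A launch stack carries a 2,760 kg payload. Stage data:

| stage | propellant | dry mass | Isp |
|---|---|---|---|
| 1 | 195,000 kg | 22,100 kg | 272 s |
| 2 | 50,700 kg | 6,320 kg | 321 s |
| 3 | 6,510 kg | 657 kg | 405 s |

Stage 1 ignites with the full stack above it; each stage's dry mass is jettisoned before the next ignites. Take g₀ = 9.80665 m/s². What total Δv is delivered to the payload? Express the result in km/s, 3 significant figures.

Ignition mass of stage 1 = 195,000+22,100 + 50,700+6,320 + 6,510+657 + 2,760 = 284,047 kg.
Stage 1: m₀ = 284,047 kg, m_f = 284,047 − 195,000 = 89,047 kg; Δv = 272×9.80665×ln(3.19) = 2667.4×1.1600 ≈ 3094 m/s.
Stage 2: m₀ = 66,947 kg, m_f = 66,947 − 50,700 = 16,247 kg; Δv = 321×9.80665×ln(4.121) = 3147.9×1.4160 ≈ 4457 m/s.
Stage 3: m₀ = 9,927 kg, m_f = 9,927 − 6,510 = 3,417 kg; Δv = 405×9.80665×ln(2.905) = 3971.7×1.0665 ≈ 4236 m/s.
Total Δv = 3094 + 4457 + 4236 = 11787 m/s.

Δv ≈ 11.8 km/s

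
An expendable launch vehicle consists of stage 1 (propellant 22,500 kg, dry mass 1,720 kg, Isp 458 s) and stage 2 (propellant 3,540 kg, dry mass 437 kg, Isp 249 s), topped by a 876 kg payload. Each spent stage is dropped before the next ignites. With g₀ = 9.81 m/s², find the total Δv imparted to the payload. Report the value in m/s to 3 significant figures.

Ignition mass of stage 1 = 22,500+1,720 + 3,540+437 + 876 = 29,073 kg.
Stage 1: m₀ = 29,073 kg, m_f = 29,073 − 22,500 = 6,573 kg; Δv = 458×9.81×ln(4.423) = 4493.0×1.4868 ≈ 6680 m/s.
Stage 2: m₀ = 4,853 kg, m_f = 4,853 − 3,540 = 1,313 kg; Δv = 249×9.81×ln(3.696) = 2442.7×1.3073 ≈ 3193 m/s.
Total Δv = 6680 + 3193 = 9873 m/s.

Δv ≈ 9870 m/s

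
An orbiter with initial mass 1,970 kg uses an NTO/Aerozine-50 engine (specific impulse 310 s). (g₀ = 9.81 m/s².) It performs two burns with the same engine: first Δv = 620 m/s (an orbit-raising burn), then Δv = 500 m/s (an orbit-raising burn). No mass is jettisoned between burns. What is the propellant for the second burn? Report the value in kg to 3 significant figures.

propellant for the second burn ≈ 244 kg

v_e = Isp · g₀ = 310 × 9.81 = 3041.1 m/s.
After the first burn: m = 1970 × exp(−620/3041.1) = 1970 × 0.81557 = 1,606.67 kg.
After the second burn: m = 1,606.67 × exp(−500/3041.1) = 1,606.67 × 0.84839 = 1,363.08 kg.
Second-burn propellant = 1,606.67 − 1,363.08 = 243.59 kg.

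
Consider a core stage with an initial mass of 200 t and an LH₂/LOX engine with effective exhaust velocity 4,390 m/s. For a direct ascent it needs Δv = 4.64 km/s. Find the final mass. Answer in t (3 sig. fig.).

By the Tsiolkovsky rocket equation, m₀/m_f = exp(Δv / v_e) = exp(4640 / 4390.0) = exp(1.0569) = 2.8776.
m_f = m₀ / 2.8776 = 200 / 2.8776 = 69.5024 t.

final mass ≈ 69.5 t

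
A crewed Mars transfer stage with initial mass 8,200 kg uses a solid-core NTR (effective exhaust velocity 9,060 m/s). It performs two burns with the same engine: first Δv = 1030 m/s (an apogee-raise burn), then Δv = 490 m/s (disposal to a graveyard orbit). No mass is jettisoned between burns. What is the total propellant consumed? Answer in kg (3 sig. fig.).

After the first burn: m = 8200 × exp(−1030/9060.0) = 8200 × 0.89254 = 7,318.83 kg.
After the second burn: m = 7,318.83 × exp(−490/9060.0) = 7,318.83 × 0.94735 = 6,933.49 kg.
Total propellant = m₀ − m_final = 8200 − 6,933.49 = 1,266.51 kg.

total propellant consumed ≈ 1270 kg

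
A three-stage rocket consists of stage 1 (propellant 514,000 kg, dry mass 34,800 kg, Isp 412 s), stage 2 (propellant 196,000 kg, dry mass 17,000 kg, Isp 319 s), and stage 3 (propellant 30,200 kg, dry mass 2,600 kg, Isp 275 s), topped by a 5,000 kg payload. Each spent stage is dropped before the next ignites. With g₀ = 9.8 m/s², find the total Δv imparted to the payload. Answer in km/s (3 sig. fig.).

Δv ≈ 13.2 km/s

Ignition mass of stage 1 = 514,000+34,800 + 196,000+17,000 + 30,200+2,600 + 5,000 = 799,600 kg.
Stage 1: m₀ = 799,600 kg, m_f = 799,600 − 514,000 = 285,600 kg; Δv = 412×9.8×ln(2.8) = 4037.6×1.0295 ≈ 4157 m/s.
Stage 2: m₀ = 250,800 kg, m_f = 250,800 − 196,000 = 54,800 kg; Δv = 319×9.8×ln(4.577) = 3126.2×1.5210 ≈ 4755 m/s.
Stage 3: m₀ = 37,800 kg, m_f = 37,800 − 30,200 = 7,600 kg; Δv = 275×9.8×ln(4.974) = 2695.0×1.6042 ≈ 4323 m/s.
Total Δv = 4157 + 4755 + 4323 = 13235 m/s.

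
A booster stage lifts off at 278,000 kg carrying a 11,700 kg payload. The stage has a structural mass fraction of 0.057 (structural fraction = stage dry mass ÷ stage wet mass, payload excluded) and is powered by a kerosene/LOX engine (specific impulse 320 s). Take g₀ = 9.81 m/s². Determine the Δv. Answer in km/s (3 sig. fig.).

Δv ≈ 7.33 km/s

Stage wet mass = m₀ − payload = 278,000 − 11,700 = 266,300 kg.
Stage dry mass = ε × stage wet mass = 0.057 × 266,300 = 15,179.1 kg.
Burnout mass m_f = stage dry + payload = 15,179.1 + 11,700 = 26,879.1 kg.
v_e = Isp · g₀ = 320 × 9.81 = 3139.2 m/s.
Δv = v_e · ln(278,000/26,879.1) = 3139.2 × ln(10.34) = 3139.2 × 2.3363 ≈ 7334 m/s.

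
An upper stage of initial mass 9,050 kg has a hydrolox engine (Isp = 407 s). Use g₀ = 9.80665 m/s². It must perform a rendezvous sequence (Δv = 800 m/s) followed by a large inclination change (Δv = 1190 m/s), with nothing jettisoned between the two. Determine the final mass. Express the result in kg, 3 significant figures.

v_e = Isp · g₀ = 407 × 9.80665 = 3991.3 m/s.
After the first burn: m = 9050 × exp(−800/3991.3) = 9050 × 0.81837 = 7,406.25 kg.
After the second burn: m = 7,406.25 × exp(−1190/3991.3) = 7,406.25 × 0.74219 = 5,496.84 kg.

final mass ≈ 5500 kg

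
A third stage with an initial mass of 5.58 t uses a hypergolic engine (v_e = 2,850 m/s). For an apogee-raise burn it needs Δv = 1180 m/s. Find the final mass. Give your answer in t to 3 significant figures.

final mass ≈ 3.69 t

m₀/m_f = exp(Δv / v_e) = exp(1180 / 2850.0) = exp(0.4140) = 1.5129.
m_f = m₀ / 1.5129 = 5.58 / 1.5129 = 3.68828 t.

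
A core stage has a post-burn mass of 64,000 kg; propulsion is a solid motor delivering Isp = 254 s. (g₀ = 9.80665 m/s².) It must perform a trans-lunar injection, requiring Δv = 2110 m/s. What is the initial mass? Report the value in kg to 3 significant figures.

v_e = Isp · g₀ = 254 × 9.80665 = 2490.9 m/s.
Rocket equation: m₀/m_f = exp(Δv / v_e) = exp(2110 / 2490.9) = exp(0.8471) = 2.3328.
m₀ = m_f × 2.3328 = 64,000 × 2.3328 = 149,299 kg.

initial mass ≈ 149000 kg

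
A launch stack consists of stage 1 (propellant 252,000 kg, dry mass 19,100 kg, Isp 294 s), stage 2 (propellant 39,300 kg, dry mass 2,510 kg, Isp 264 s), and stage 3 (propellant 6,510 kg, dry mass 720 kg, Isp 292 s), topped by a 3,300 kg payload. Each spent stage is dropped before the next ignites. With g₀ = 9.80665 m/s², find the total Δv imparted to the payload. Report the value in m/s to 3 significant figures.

Δv ≈ 10700 m/s

Ignition mass of stage 1 = 252,000+19,100 + 39,300+2,510 + 6,510+720 + 3,300 = 323,440 kg.
Stage 1: m₀ = 323,440 kg, m_f = 323,440 − 252,000 = 71,440 kg; Δv = 294×9.80665×ln(4.527) = 2883.2×1.5102 ≈ 4354 m/s.
Stage 2: m₀ = 52,340 kg, m_f = 52,340 − 39,300 = 13,040 kg; Δv = 264×9.80665×ln(4.014) = 2589.0×1.3897 ≈ 3598 m/s.
Stage 3: m₀ = 10,530 kg, m_f = 10,530 − 6,510 = 4,020 kg; Δv = 292×9.80665×ln(2.619) = 2863.5×0.9629 ≈ 2757 m/s.
Total Δv = 4354 + 3598 + 2757 = 10709 m/s.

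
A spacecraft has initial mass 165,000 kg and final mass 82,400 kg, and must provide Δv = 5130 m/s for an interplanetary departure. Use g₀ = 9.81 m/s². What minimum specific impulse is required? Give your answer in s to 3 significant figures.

ln(m₀/m_f) = ln(165000/82400) = ln(2.002) = 0.6944.
From the ideal rocket equation, v_e = Δv / ln(m₀/m_f) = 5130 / 0.6944 = 7388.1 m/s.
Isp = v_e / g₀ = 7388.1 / 9.81 = 753.1 s.

Isp ≈ 753 s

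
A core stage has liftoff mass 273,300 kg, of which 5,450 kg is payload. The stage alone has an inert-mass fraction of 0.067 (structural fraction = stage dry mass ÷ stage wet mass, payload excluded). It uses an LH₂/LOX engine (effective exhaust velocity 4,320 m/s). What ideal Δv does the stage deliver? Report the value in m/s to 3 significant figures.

Δv ≈ 10600 m/s

Stage wet mass = m₀ − payload = 273,300 − 5,450 = 267,850 kg.
Stage dry mass = ε × stage wet mass = 0.067 × 267,850 = 17,946 kg.
Burnout mass m_f = stage dry + payload = 17,946 + 5,450 = 23,396 kg.
By the Tsiolkovsky rocket equation, Δv = v_e · ln(273,300/23,396) = 4320.0 × ln(11.68) = 4320.0 × 2.4580 ≈ 10619 m/s.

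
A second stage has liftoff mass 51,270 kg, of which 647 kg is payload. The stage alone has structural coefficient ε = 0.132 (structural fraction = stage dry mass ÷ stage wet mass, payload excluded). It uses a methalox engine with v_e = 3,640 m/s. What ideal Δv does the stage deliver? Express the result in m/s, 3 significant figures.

Δv ≈ 7080 m/s

Stage wet mass = m₀ − payload = 51,270 − 647 = 50,623 kg.
Stage dry mass = ε × stage wet mass = 0.132 × 50,623 = 6,682.24 kg.
Burnout mass m_f = stage dry + payload = 6,682.24 + 647 = 7,329.24 kg.
Using Δv = v_e ln(m₀/m_f): Δv = v_e · ln(51,270/7,329.24) = 3640.0 × ln(6.995) = 3640.0 × 1.9452 ≈ 7081 m/s.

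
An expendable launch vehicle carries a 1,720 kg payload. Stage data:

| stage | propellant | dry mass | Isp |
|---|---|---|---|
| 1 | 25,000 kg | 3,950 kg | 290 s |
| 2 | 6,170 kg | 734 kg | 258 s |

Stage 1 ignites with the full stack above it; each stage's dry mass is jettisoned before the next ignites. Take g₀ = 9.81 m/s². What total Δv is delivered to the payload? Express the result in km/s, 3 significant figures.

Ignition mass of stage 1 = 25,000+3,950 + 6,170+734 + 1,720 = 37,574 kg.
Stage 1: m₀ = 37,574 kg, m_f = 37,574 − 25,000 = 12,574 kg; Δv = 290×9.81×ln(2.988) = 2844.9×1.0947 ≈ 3114 m/s.
Stage 2: m₀ = 8,624 kg, m_f = 8,624 − 6,170 = 2,454 kg; Δv = 258×9.81×ln(3.514) = 2531.0×1.2568 ≈ 3181 m/s.
Total Δv = 3114 + 3181 = 6295 m/s.

Δv ≈ 6.30 km/s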